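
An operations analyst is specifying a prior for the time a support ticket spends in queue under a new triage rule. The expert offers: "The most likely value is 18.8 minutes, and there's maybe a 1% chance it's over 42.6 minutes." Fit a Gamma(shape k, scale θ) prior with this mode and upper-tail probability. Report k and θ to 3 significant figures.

k ≈ 8.16, θ ≈ 2.62

Gamma(k,θ) with k>1 has mode (k−1)θ, so θ = 18.8/(k−1).
Need P(X < 42.6) = 0.99 with θ tied to k this way. Start at k = 2, θ = 18.8: P(X<42.6) ≈ 0.661.
Too low — raise k to concentrate. Iterating converges to k ≈ 8.16.
Then θ = 18.8/(8.16−1) ≈ 2.62.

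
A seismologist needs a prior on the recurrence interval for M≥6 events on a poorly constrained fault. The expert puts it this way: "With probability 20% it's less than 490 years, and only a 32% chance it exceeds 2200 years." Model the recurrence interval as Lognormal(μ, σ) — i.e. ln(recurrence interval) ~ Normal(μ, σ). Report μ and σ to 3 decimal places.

If T ~ Lognormal(μ,σ) then ln T ~ Normal(μ,σ), so the p-quantile of ln T is μ + z_p·σ.
ln(490) = 6.194 and ln(2200) = 7.696; z_{0.2} = -0.8416, z_{0.68} = 0.4677.
σ = (7.696 − 6.194)/(0.4677 − (-0.8416)) = 1.147.
μ = 6.194 − (-0.8416)·1.147 = 7.160.

μ ≈ 7.160, σ ≈ 1.147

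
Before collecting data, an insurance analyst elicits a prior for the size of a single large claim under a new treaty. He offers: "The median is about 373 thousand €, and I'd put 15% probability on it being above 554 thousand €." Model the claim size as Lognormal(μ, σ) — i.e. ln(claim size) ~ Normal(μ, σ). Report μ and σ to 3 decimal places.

If T ~ Lognormal(μ,σ) then ln T ~ Normal(μ,σ), so the p-quantile of ln T is μ + z_p·σ.
ln(373) = 5.922 and ln(554) = 6.317; z_{0.5} = 0, z_{0.85} = 1.036.
σ = (6.317 − 5.922)/(1.036 − (0)) = 0.382.
μ = 5.922 − (0)·0.382 = 5.922.

μ ≈ 5.922, σ ≈ 0.382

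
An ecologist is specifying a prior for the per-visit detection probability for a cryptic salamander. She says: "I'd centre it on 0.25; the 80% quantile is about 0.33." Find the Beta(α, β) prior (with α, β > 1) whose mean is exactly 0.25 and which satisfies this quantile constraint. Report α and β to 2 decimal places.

α ≈ 4.81, β ≈ 14.43

With mean 0.25 fixed, write α = 0.25s, β = 0.75s where s = α+β.
Need P(θ < 0.33) = 0.8 under Beta(0.25s, 0.75s). Normal approximation: (q−m)/√(m(1−m)/s) ≈ z_{0.8} = 0.842, so s ≈ 0.25·0.75·(0.842)²/(0.33−0.25)² = 20.8.
At s = 20.8: P(θ<0.33) ≈ 0.807. Adjusting to match 0.8 gives s ≈ 19.24.
So α = 0.25·19.24 ≈ 4.81, β = 0.75·19.24 ≈ 14.43.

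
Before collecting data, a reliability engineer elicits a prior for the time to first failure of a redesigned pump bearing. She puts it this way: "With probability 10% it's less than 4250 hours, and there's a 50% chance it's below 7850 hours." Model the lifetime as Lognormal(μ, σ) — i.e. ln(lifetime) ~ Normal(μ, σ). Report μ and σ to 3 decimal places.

μ ≈ 8.968, σ ≈ 0.479

If T ~ Lognormal(μ,σ) then ln T ~ Normal(μ,σ), so the p-quantile of ln T is μ + z_p·σ.
ln(4250) = 8.355 and ln(7850) = 8.968; z_{0.1} = -1.282, z_{0.5} = 0.
σ = (8.968 − 8.355)/(0 − (-1.282)) = 0.479.
μ = 8.355 − (-1.282)·0.479 = 8.968.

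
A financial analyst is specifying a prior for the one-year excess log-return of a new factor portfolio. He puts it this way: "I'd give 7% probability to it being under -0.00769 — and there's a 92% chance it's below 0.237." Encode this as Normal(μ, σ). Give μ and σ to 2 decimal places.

μ = 0.12, σ = 0.08

The p-quantile of Normal(μ,σ) is μ + z_p·σ, with z_{0.07} = -1.476 and z_{0.92} = 1.405.
Eliminate σ: μ = (z₂·x₁ − z₁·x₂)/(z₂ − z₁) = (1.405·-0.00769 − (-1.476)·0.237)/2.881 = 0.12.
Then σ = (x₂ − x₁)/(z₂ − z₁) = (0.237 − -0.00769)/2.881 = 0.08.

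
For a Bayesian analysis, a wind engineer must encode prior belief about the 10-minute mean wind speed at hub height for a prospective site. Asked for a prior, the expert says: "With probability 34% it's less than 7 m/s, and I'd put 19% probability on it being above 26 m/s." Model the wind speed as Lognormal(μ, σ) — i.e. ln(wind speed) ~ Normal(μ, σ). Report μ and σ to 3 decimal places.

If T ~ Lognormal(μ,σ) then ln T ~ Normal(μ,σ), so the p-quantile of ln T is μ + z_p·σ.
ln(7) = 1.946 and ln(26) = 3.258; z_{0.34} = -0.4125, z_{0.81} = 0.8779.
σ = (3.258 − 1.946)/(0.8779 − (-0.4125)) = 1.017.
μ = 1.946 − (-0.4125)·1.017 = 2.365.

μ ≈ 2.365, σ ≈ 1.017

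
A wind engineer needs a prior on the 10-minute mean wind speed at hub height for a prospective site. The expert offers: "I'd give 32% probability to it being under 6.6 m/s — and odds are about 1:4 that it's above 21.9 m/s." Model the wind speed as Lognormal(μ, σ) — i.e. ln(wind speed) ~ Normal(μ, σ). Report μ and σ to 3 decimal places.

If T ~ Lognormal(μ,σ) then ln T ~ Normal(μ,σ), so the p-quantile of ln T is μ + z_p·σ.
ln(6.6) = 1.887 and ln(21.9) = 3.086; z_{0.32} = -0.4677, z_{0.8} = 0.8416.
σ = (3.086 − 1.887)/(0.8416 − (-0.4677)) = 0.916.
μ = 1.887 − (-0.4677)·0.916 = 2.316.

μ ≈ 2.316, σ ≈ 0.916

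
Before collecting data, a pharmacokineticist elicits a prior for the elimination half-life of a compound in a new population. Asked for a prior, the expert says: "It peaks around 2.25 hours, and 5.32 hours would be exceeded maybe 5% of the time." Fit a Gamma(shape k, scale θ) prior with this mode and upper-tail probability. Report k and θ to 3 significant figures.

k ≈ 4.69, θ ≈ 0.61

Gamma(k,θ) with k>1 has mode (k−1)θ, so θ = 2.25/(k−1).
Need P(X < 5.32) = 0.95 with θ tied to k this way. Start at k = 2, θ = 2.25: P(X<5.32) ≈ 0.684.
Too low — raise k to concentrate. Iterating converges to k ≈ 4.69.
Then θ = 2.25/(4.69−1) ≈ 0.61.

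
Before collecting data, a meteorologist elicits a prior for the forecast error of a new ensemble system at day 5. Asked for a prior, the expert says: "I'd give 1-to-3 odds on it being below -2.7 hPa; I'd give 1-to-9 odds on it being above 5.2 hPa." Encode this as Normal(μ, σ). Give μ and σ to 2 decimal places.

The p-quantile of Normal(μ,σ) is μ + z_p·σ, with z_{0.25} = -0.6745 and z_{0.9} = 1.282.
Eliminate σ: μ = (z₂·x₁ − z₁·x₂)/(z₂ − z₁) = (1.282·-2.7 − (-0.6745)·5.2)/1.956 = 0.02.
Then σ = (x₂ − x₁)/(z₂ − z₁) = (5.2 − -2.7)/1.956 = 4.04.

μ = 0.02, σ = 4.04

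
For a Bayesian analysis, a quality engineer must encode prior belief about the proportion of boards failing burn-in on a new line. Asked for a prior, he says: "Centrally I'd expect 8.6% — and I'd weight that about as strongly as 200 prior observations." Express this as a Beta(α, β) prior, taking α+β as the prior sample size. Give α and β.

Under the effective-sample-size interpretation, Beta(α, β) has prior mean α/(α+β) and prior sample size α+β.
So α+β = 200 and α/(α+β) = 0.086, giving α = 0.086·200 = 17.2 and β = 200 − 17.2 = 182.8.

α = 17.2, β = 182.8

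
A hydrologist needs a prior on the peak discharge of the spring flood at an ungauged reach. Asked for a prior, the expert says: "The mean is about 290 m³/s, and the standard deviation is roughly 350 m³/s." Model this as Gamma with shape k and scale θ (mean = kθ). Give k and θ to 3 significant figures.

k ≈ 0.687, θ ≈ 422

For Gamma(k, scale θ): mean = kθ, variance = kθ², so CV = 1/√k.
CV = SD/mean = 350/290 = 1.207, hence k = 1/CV² = 0.687.
Then θ = mean/k = 290/0.687 = 422.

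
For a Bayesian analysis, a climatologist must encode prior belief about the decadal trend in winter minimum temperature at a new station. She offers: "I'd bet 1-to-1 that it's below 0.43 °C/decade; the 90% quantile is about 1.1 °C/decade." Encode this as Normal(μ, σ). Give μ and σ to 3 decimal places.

The p-quantile of Normal(μ,σ) is μ + z_p·σ, with z_{0.5} = 0 and z_{0.9} = 1.282.
Eliminate σ: μ = (z₂·x₁ − z₁·x₂)/(z₂ − z₁) = (1.282·0.43 − (0)·1.1)/1.282 = 0.430.
Then σ = (x₂ − x₁)/(z₂ − z₁) = (1.1 − 0.43)/1.282 = 0.523.

μ = 0.430, σ = 0.523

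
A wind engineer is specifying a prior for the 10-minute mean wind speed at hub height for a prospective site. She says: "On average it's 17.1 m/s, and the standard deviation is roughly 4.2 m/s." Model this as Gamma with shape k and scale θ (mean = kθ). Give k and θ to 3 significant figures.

k ≈ 16.6, θ ≈ 1.03

For Gamma(k, scale θ): mean = kθ, variance = kθ², so CV = 1/√k.
CV = SD/mean = 4.2/17.1 = 0.2456, hence k = 1/CV² = 16.6.
Then θ = mean/k = 17.1/16.6 = 1.03.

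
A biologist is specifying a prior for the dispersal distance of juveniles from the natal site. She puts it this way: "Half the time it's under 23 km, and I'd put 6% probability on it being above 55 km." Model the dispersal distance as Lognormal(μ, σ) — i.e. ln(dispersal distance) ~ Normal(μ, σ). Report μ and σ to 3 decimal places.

μ ≈ 3.135, σ ≈ 0.561

If T ~ Lognormal(μ,σ) then ln T ~ Normal(μ,σ), so the p-quantile of ln T is μ + z_p·σ.
ln(23) = 3.135 and ln(55) = 4.007; z_{0.5} = 0, z_{0.94} = 1.555.
σ = (4.007 − 3.135)/(1.555 − (0)) = 0.561.
μ = 3.135 − (0)·0.561 = 3.135.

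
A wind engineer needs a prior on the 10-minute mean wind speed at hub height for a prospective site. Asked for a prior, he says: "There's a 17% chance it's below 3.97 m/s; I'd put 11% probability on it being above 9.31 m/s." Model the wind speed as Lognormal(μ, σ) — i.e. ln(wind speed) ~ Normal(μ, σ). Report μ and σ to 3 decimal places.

μ ≈ 1.752, σ ≈ 0.391

If T ~ Lognormal(μ,σ) then ln T ~ Normal(μ,σ), so the p-quantile of ln T is μ + z_p·σ.
ln(3.97) = 1.379 and ln(9.31) = 2.231; z_{0.17} = -0.9542, z_{0.89} = 1.227.
σ = (2.231 − 1.379)/(1.227 − (-0.9542)) = 0.391.
μ = 1.379 − (-0.9542)·0.391 = 1.752.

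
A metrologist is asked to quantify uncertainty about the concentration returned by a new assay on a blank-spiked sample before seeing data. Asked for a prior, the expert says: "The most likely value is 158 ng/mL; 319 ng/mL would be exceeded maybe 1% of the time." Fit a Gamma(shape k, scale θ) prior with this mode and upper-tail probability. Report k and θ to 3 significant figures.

k ≈ 10.9, θ ≈ 15.9

Gamma(k,θ) with k>1 has mode (k−1)θ, so θ = 158/(k−1).
Need P(X < 319) = 0.99 with θ tied to k this way. Start at k = 2, θ = 158: P(X<319) ≈ 0.599.
Too low — raise k to concentrate. Iterating converges to k ≈ 10.9.
Then θ = 158/(10.9−1) ≈ 15.9.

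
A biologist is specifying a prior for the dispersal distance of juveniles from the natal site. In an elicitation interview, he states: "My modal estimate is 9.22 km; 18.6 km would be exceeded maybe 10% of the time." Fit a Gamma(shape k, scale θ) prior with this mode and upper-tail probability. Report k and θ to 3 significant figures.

k ≈ 4.89, θ ≈ 2.37

Gamma(k,θ) with k>1 has mode (k−1)θ, so θ = 9.22/(k−1).
Need P(X < 18.6) = 0.9 with θ tied to k this way. Start at k = 2, θ = 9.22: P(X<18.6) ≈ 0.599.
Too low — raise k to concentrate. Iterating converges to k ≈ 4.89.
Then θ = 9.22/(4.89−1) ≈ 2.37.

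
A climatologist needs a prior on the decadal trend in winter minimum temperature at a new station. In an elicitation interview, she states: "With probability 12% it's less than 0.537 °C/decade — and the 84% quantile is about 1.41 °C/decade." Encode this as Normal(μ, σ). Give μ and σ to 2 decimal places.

μ = 1.01, σ = 0.40

The p-quantile of Normal(μ,σ) is μ + z_p·σ, with z_{0.12} = -1.175 and z_{0.84} = 0.9945.
Eliminate σ: μ = (z₂·x₁ − z₁·x₂)/(z₂ − z₁) = (0.9945·0.537 − (-1.175)·1.41)/2.169 = 1.01.
Then σ = (x₂ − x₁)/(z₂ − z₁) = (1.41 − 0.537)/2.169 = 0.40.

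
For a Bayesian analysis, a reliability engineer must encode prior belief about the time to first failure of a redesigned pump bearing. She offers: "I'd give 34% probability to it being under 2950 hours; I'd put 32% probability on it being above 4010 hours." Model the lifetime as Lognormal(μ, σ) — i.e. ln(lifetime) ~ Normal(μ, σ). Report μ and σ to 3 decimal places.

μ ≈ 8.133, σ ≈ 0.349

If T ~ Lognormal(μ,σ) then ln T ~ Normal(μ,σ), so the p-quantile of ln T is μ + z_p·σ.
ln(2950) = 7.99 and ln(4010) = 8.297; z_{0.34} = -0.4125, z_{0.68} = 0.4677.
σ = (8.297 − 7.99)/(0.4677 − (-0.4125)) = 0.349.
μ = 7.99 − (-0.4125)·0.349 = 8.133.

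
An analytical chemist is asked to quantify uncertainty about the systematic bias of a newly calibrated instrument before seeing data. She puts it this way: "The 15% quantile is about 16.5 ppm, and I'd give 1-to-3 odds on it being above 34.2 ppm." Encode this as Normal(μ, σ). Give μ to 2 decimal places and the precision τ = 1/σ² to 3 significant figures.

For Normal(μ,σ), the p-quantile is μ + z_p·σ. Here z_{0.15} = -1.036, z_{0.75} = 0.6745.
So 16.5 = μ − 1.036σ and 34.2 = μ + 0.6745σ.
Subtracting: σ = (34.2 − 16.5)/(0.6745 − (-1.036)) = 10.35.
Then μ = 16.5 − (-1.036)·10.35 = 27.22.
Precision τ = 1/σ² = 1/10.35² = 0.00934.

μ = 27.22, τ = 0.00934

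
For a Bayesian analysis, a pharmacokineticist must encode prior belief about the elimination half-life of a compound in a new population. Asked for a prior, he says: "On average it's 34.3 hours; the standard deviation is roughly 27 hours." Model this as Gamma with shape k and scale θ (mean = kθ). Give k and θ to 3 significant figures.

k ≈ 1.61, θ ≈ 21.3

For Gamma(k, scale θ): mean = kθ, variance = kθ², so CV = 1/√k.
CV = SD/mean = 27/34.3 = 0.7872, hence k = 1/CV² = 1.61.
Then θ = mean/k = 34.3/1.61 = 21.3.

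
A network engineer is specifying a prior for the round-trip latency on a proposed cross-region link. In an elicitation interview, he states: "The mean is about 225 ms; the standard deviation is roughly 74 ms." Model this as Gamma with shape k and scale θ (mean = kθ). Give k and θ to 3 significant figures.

For Gamma(k, scale θ): mean = kθ, variance = kθ², so CV = 1/√k.
CV = SD/mean = 74/225 = 0.3289, hence k = 1/CV² = 9.24.
Then θ = mean/k = 225/9.24 = 24.3.

k ≈ 9.24, θ ≈ 24.3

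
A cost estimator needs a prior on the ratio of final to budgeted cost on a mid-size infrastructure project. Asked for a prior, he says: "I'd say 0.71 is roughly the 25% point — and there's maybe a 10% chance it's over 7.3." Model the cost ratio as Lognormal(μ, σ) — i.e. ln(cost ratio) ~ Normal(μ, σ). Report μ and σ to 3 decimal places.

If T ~ Lognormal(μ,σ) then ln T ~ Normal(μ,σ), so the p-quantile of ln T is μ + z_p·σ.
ln(0.71) = -0.3425 and ln(7.3) = 1.988; z_{0.25} = -0.6745, z_{0.9} = 1.282.
σ = (1.988 − -0.3425)/(1.282 − (-0.6745)) = 1.191.
μ = -0.3425 − (-0.6745)·1.191 = 0.461.

μ ≈ 0.461, σ ≈ 1.191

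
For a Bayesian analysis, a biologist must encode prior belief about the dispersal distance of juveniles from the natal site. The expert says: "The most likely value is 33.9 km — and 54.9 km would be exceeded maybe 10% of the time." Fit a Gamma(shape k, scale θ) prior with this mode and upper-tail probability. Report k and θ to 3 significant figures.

Gamma(k,θ) with k>1 has mode (k−1)θ, so θ = 33.9/(k−1).
Need P(X < 54.9) = 0.9 with θ tied to k this way. Start at k = 2, θ = 33.9: P(X<54.9) ≈ 0.481.
Too low — raise k to concentrate. Iterating converges to k ≈ 9.1.
Then θ = 33.9/(9.1−1) ≈ 4.19.

k ≈ 9.1, θ ≈ 4.19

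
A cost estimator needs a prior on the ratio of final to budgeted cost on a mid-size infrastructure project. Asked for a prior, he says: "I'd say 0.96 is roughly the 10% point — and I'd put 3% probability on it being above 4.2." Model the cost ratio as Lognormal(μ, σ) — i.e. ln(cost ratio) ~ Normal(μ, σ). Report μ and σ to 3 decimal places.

μ ≈ 0.557, σ ≈ 0.467

If T ~ Lognormal(μ,σ) then ln T ~ Normal(μ,σ), so the p-quantile of ln T is μ + z_p·σ.
ln(0.96) = -0.04082 and ln(4.2) = 1.435; z_{0.1} = -1.282, z_{0.97} = 1.881.
σ = (1.435 − -0.04082)/(1.881 − (-1.282)) = 0.467.
μ = -0.04082 − (-1.282)·0.467 = 0.557.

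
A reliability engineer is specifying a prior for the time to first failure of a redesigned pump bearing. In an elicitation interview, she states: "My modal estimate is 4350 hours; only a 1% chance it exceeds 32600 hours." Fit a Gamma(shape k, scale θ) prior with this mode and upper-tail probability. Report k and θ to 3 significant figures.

k ≈ 1.85, θ ≈ 5130

Gamma(k,θ) with k>1 has mode (k−1)θ, so θ = 4350/(k−1).
Need P(X < 32600) = 0.99 with θ tied to k this way. Start at k = 2, θ = 4350: P(X<32600) ≈ 0.995.
Too high — lower k to spread out. Iterating converges to k ≈ 1.85.
Then θ = 4350/(1.85−1) ≈ 5130.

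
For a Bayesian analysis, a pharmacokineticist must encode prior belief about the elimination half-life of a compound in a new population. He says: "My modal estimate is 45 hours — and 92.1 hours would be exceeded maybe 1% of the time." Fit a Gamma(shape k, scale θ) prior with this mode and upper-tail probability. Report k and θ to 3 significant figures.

Gamma(k,θ) with k>1 has mode (k−1)θ, so θ = 45/(k−1).
Need P(X < 92.1) = 0.99 with θ tied to k this way. Start at k = 2, θ = 45: P(X<92.1) ≈ 0.606.
Too low — raise k to concentrate. Iterating converges to k ≈ 10.5.
Then θ = 45/(10.5−1) ≈ 4.72.

k ≈ 10.5, θ ≈ 4.72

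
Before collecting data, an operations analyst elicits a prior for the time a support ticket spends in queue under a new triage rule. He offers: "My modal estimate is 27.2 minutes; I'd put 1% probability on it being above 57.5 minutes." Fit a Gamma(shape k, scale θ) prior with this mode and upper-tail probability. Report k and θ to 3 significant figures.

Gamma(k,θ) with k>1 has mode (k−1)θ, so θ = 27.2/(k−1).
Need P(X < 57.5) = 0.99 with θ tied to k this way. Start at k = 2, θ = 27.2: P(X<57.5) ≈ 0.624.
Too low — raise k to concentrate. Iterating converges to k ≈ 9.67.
Then θ = 27.2/(9.67−1) ≈ 3.14.

k ≈ 9.67, θ ≈ 3.14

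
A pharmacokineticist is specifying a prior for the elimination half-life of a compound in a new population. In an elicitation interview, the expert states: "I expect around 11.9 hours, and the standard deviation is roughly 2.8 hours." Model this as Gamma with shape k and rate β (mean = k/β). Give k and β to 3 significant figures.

For Gamma(k, rate β): mean = k/β, variance = k/β², so CV = 1/√k.
CV = SD/mean = 2.8/11.9 = 0.2353, hence k = 1/CV² = 18.1.
Then β = k/mean = 18.1/11.9 = 1.52.

k ≈ 18.1, β ≈ 1.52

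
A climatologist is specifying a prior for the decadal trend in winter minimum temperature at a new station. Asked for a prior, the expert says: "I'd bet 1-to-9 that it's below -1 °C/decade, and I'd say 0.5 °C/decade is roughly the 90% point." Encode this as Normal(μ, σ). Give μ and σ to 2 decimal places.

For Normal(μ,σ), the p-quantile is μ + z_p·σ. Here z_{0.1} = -1.282, z_{0.9} = 1.282.
So -1 = μ − 1.282σ and 0.5 = μ + 1.282σ.
Subtracting: σ = (0.5 − -1)/(1.282 − (-1.282)) = 0.59.
Then μ = -1 − (-1.282)·0.59 = -0.25.

μ = -0.25, σ = 0.59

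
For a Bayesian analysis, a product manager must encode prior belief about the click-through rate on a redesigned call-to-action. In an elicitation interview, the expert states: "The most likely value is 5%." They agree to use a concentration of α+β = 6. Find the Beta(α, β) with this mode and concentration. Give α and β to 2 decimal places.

α = 1.20, β = 4.80

For α,β > 1 the Beta mode is (α−1)/(α+β−2). With α+β = 6, the mode is (α−1)/4.
Set (α−1)/4 = 0.05 → α = 1 + 0.05·4 = 1.20.
β = 6 − α = 4.80.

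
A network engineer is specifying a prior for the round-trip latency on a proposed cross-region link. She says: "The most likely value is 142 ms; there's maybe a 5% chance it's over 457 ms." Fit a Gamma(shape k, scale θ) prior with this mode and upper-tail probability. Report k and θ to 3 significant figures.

Gamma(k,θ) with k>1 has mode (k−1)θ, so θ = 142/(k−1).
Need P(X < 457) = 0.95 with θ tied to k this way. Start at k = 2, θ = 142: P(X<457) ≈ 0.831.
Too low — raise k to concentrate. Iterating converges to k ≈ 2.92.
Then θ = 142/(2.92−1) ≈ 74.

k ≈ 2.92, θ ≈ 74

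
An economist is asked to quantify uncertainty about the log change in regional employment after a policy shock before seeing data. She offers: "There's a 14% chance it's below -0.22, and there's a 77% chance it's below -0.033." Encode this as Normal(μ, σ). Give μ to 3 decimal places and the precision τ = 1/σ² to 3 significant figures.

μ = -0.109, τ = 94.6

For Normal(μ,σ), the p-quantile is μ + z_p·σ. Here z_{0.14} = -1.08, z_{0.77} = 0.7388.
So -0.22 = μ − 1.08σ and -0.033 = μ + 0.7388σ.
Subtracting: σ = (-0.033 − -0.22)/(0.7388 − (-1.08)) = 0.103.
Then μ = -0.22 − (-1.08)·0.103 = -0.109.
Precision τ = 1/σ² = 1/0.1028² = 94.6.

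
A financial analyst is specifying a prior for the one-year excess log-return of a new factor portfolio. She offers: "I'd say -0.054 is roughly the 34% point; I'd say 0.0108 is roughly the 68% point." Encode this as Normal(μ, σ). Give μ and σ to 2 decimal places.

The p-quantile of Normal(μ,σ) is μ + z_p·σ, with z_{0.34} = -0.4125 and z_{0.68} = 0.4677.
Eliminate σ: μ = (z₂·x₁ − z₁·x₂)/(z₂ − z₁) = (0.4677·-0.054 − (-0.4125)·0.0108)/0.8802 = -0.02.
Then σ = (x₂ − x₁)/(z₂ − z₁) = (0.0108 − -0.054)/0.8802 = 0.07.

μ = -0.02, σ = 0.07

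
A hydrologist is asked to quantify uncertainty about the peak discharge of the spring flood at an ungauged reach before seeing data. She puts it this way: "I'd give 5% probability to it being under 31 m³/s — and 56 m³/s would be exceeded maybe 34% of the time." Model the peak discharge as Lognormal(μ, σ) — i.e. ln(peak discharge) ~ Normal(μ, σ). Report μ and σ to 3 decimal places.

If T ~ Lognormal(μ,σ) then ln T ~ Normal(μ,σ), so the p-quantile of ln T is μ + z_p·σ.
ln(31) = 3.434 and ln(56) = 4.025; z_{0.05} = -1.645, z_{0.66} = 0.4125.
σ = (4.025 − 3.434)/(0.4125 − (-1.645)) = 0.287.
μ = 3.434 − (-1.645)·0.287 = 3.907.

μ ≈ 3.907, σ ≈ 0.287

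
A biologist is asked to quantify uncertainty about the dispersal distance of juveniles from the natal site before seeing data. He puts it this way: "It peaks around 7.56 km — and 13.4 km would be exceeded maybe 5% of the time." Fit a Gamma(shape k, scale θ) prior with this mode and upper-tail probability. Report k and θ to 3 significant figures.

Gamma(k,θ) with k>1 has mode (k−1)θ, so θ = 7.56/(k−1).
Need P(X < 13.4) = 0.95 with θ tied to k this way. Start at k = 2, θ = 7.56: P(X<13.4) ≈ 0.529.
Too low — raise k to concentrate. Iterating converges to k ≈ 9.51.
Then θ = 7.56/(9.51−1) ≈ 0.888.

k ≈ 9.51, θ ≈ 0.888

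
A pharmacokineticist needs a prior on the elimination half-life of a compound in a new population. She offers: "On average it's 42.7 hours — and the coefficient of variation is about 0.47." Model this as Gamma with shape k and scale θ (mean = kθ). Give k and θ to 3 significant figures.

For Gamma(k, scale θ): mean = kθ, variance = kθ², so CV = 1/√k.
CV = 0.47, hence k = 1/CV² = 4.53.
Then θ = mean/k = 42.7/4.53 = 9.43.

k ≈ 4.53, θ ≈ 9.43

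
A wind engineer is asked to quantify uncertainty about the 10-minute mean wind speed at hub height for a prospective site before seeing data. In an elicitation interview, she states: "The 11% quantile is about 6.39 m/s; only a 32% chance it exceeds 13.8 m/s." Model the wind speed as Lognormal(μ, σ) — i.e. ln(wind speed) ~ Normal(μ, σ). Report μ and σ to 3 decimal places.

μ ≈ 2.412, σ ≈ 0.454

If T ~ Lognormal(μ,σ) then ln T ~ Normal(μ,σ), so the p-quantile of ln T is μ + z_p·σ.
ln(6.39) = 1.855 and ln(13.8) = 2.625; z_{0.11} = -1.227, z_{0.68} = 0.4677.
σ = (2.625 − 1.855)/(0.4677 − (-1.227)) = 0.454.
μ = 1.855 − (-1.227)·0.454 = 2.412.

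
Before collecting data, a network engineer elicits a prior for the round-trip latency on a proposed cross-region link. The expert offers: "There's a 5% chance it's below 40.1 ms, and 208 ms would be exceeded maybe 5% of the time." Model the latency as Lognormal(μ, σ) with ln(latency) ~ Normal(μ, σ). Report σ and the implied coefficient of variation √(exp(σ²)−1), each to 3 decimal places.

σ ≈ 0.500, CV ≈ 0.533

If T ~ Lognormal(μ,σ) then ln T ~ Normal(μ,σ), so the p-quantile of ln T is μ + z_p·σ.
ln(40.1) = 3.691 and ln(208) = 5.338; z_{0.05} = -1.645, z_{0.95} = 1.645.
σ = (5.338 − 3.691)/(1.645 − (-1.645)) = 0.500.
μ = 3.691 − (-1.645)·0.500 = 4.514.
CV = √(exp(σ²)−1) = √(exp(0.2504)−1) = 0.533.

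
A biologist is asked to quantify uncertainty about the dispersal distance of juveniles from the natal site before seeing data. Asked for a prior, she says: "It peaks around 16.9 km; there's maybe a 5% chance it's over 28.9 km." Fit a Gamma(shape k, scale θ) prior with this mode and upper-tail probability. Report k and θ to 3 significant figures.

k ≈ 10.7, θ ≈ 1.74

Gamma(k,θ) with k>1 has mode (k−1)θ, so θ = 16.9/(k−1).
Need P(X < 28.9) = 0.95 with θ tied to k this way. Start at k = 2, θ = 16.9: P(X<28.9) ≈ 0.510.
Too low — raise k to concentrate. Iterating converges to k ≈ 10.7.
Then θ = 16.9/(10.7−1) ≈ 1.74.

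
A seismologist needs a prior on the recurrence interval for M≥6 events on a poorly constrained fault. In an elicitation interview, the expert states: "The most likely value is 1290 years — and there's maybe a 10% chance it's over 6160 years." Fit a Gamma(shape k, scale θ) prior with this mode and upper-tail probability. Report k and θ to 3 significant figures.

k ≈ 1.73, θ ≈ 1770

Gamma(k,θ) with k>1 has mode (k−1)θ, so θ = 1290/(k−1).
Need P(X < 6160) = 0.9 with θ tied to k this way. Start at k = 2, θ = 1290: P(X<6160) ≈ 0.951.
Too high — lower k to spread out. Iterating converges to k ≈ 1.73.
Then θ = 1290/(1.73−1) ≈ 1770.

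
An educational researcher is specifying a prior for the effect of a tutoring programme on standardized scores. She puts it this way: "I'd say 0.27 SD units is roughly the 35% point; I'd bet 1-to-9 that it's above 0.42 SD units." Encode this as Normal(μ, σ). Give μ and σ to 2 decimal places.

The p-quantile of Normal(μ,σ) is μ + z_p·σ, with z_{0.35} = -0.3853 and z_{0.9} = 1.282.
Eliminate σ: μ = (z₂·x₁ − z₁·x₂)/(z₂ − z₁) = (1.282·0.27 − (-0.3853)·0.42)/1.667 = 0.30.
Then σ = (x₂ − x₁)/(z₂ − z₁) = (0.42 − 0.27)/1.667 = 0.09.

μ = 0.30, σ = 0.09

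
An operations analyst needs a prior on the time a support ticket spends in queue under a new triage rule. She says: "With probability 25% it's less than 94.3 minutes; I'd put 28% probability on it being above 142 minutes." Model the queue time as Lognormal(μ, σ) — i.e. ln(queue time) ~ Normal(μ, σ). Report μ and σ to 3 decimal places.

If T ~ Lognormal(μ,σ) then ln T ~ Normal(μ,σ), so the p-quantile of ln T is μ + z_p·σ.
ln(94.3) = 4.546 and ln(142) = 4.956; z_{0.25} = -0.6745, z_{0.72} = 0.5828.
σ = (4.956 − 4.546)/(0.5828 − (-0.6745)) = 0.326.
μ = 4.546 − (-0.6745)·0.326 = 4.766.

μ ≈ 4.766, σ ≈ 0.326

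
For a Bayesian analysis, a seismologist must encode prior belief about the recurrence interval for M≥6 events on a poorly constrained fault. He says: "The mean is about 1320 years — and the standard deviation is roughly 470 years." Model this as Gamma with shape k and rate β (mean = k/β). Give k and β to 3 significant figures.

k ≈ 7.89, β ≈ 0.00598

For Gamma(k, rate β): mean = k/β, variance = k/β², so CV = 1/√k.
CV = SD/mean = 470/1320 = 0.3561, hence k = 1/CV² = 7.89.
Then β = k/mean = 7.89/1320 = 0.00598.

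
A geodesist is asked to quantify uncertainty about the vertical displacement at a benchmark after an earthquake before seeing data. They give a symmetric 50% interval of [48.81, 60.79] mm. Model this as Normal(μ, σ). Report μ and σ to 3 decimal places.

A symmetric 50% interval runs μ ± z·σ with z = 0.6745.
Half-width = 5.99, so σ = 5.99/0.6745 = 8.881.
μ is the interval midpoint, 54.800.

μ = 54.800, σ = 8.881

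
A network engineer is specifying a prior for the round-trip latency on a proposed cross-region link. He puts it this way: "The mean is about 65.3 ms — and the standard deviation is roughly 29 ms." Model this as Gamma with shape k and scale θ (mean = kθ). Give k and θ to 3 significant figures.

k ≈ 5.07, θ ≈ 12.9

For Gamma(k, scale θ): mean = kθ, variance = kθ², so CV = 1/√k.
CV = SD/mean = 29/65.3 = 0.4441, hence k = 1/CV² = 5.07.
Then θ = mean/k = 65.3/5.07 = 12.9.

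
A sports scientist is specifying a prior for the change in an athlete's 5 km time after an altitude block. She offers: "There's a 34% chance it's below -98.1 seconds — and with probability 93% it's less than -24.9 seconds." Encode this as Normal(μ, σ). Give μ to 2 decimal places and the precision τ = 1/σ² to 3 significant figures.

μ = -82.11, τ = 0.000665

For Normal(μ,σ), the p-quantile is μ + z_p·σ. Here z_{0.34} = -0.4125, z_{0.93} = 1.476.
So -98.1 = μ − 0.4125σ and -24.9 = μ + 1.476σ.
Subtracting: σ = (-24.9 − -98.1)/(1.476 − (-0.4125)) = 38.77.
Then μ = -98.1 − (-0.4125)·38.77 = -82.11.
Precision τ = 1/σ² = 1/38.77² = 0.000665.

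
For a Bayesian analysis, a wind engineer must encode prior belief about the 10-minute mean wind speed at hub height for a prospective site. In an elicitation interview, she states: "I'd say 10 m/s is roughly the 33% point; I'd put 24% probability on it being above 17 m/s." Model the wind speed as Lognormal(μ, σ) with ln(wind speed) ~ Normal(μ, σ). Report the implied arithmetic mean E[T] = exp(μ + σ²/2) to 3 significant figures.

If T ~ Lognormal(μ,σ) then ln T ~ Normal(μ,σ), so the p-quantile of ln T is μ + z_p·σ.
ln(10) = 2.303 and ln(17) = 2.833; z_{0.33} = -0.4399, z_{0.76} = 0.7063.
σ = (2.833 − 2.303)/(0.7063 − (-0.4399)) = 0.463.
μ = 2.303 − (-0.4399)·0.463 = 2.506.
E[T] = exp(μ + σ²/2) = exp(2.506 + 0.1072) = 13.6 m/s.

E[T] ≈ 13.6 m/s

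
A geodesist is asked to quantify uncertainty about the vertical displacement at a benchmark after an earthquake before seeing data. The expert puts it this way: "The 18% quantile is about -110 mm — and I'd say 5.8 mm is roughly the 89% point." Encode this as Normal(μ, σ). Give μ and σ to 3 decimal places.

For Normal(μ,σ), the p-quantile is μ + z_p·σ. Here z_{0.18} = -0.9154, z_{0.89} = 1.227.
So -110 = μ − 0.9154σ and 5.8 = μ + 1.227σ.
Subtracting: σ = (5.8 − -110)/(1.227 − (-0.9154)) = 54.064.
Then μ = -110 − (-0.9154)·54.064 = -60.511.

μ = -60.511, σ = 54.064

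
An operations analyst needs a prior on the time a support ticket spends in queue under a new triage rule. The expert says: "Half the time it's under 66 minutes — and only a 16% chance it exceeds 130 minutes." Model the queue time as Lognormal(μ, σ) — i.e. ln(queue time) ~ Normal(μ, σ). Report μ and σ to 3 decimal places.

If T ~ Lognormal(μ,σ) then ln T ~ Normal(μ,σ), so the p-quantile of ln T is μ + z_p·σ.
ln(66) = 4.19 and ln(130) = 4.868; z_{0.5} = 0, z_{0.84} = 0.9945.
σ = (4.868 − 4.19)/(0.9945 − (0)) = 0.682.
μ = 4.19 − (0)·0.682 = 4.190.

μ ≈ 4.190, σ ≈ 0.682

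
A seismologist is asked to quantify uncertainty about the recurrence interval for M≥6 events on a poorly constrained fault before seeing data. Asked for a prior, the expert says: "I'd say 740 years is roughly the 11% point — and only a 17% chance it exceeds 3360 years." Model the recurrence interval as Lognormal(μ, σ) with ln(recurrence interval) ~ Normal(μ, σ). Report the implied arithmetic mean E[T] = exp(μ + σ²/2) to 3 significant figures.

E[T] ≈ 2200 years

If T ~ Lognormal(μ,σ) then ln T ~ Normal(μ,σ), so the p-quantile of ln T is μ + z_p·σ.
ln(740) = 6.607 and ln(3360) = 8.12; z_{0.11} = -1.227, z_{0.83} = 0.9542.
σ = (8.12 − 6.607)/(0.9542 − (-1.227)) = 0.694.
μ = 6.607 − (-1.227)·0.694 = 7.458.
E[T] = exp(μ + σ²/2) = exp(7.458 + 0.2407) = 2200 years.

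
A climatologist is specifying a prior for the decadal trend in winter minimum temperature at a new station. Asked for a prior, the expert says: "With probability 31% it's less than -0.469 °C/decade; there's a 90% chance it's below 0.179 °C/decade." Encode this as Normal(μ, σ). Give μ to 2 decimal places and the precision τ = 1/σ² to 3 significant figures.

μ = -0.29, τ = 7.52

For Normal(μ,σ), the p-quantile is μ + z_p·σ. Here z_{0.31} = -0.4959, z_{0.9} = 1.282.
So -0.469 = μ − 0.4959σ and 0.179 = μ + 1.282σ.
Subtracting: σ = (0.179 − -0.469)/(1.282 − (-0.4959)) = 0.36.
Then μ = -0.469 − (-0.4959)·0.36 = -0.29.
Precision τ = 1/σ² = 1/0.3646² = 7.52.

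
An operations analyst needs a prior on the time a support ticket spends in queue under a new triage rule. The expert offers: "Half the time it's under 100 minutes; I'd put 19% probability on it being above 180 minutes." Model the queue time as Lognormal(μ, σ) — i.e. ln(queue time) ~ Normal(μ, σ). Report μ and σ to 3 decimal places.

μ ≈ 4.605, σ ≈ 0.670

If T ~ Lognormal(μ,σ) then ln T ~ Normal(μ,σ), so the p-quantile of ln T is μ + z_p·σ.
ln(100) = 4.605 and ln(180) = 5.193; z_{0.5} = 0, z_{0.81} = 0.8779.
σ = (5.193 − 4.605)/(0.8779 − (0)) = 0.670.
μ = 4.605 − (0)·0.670 = 4.605.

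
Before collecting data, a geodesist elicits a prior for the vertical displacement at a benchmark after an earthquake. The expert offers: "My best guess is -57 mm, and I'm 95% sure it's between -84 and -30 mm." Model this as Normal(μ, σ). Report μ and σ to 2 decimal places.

μ = -57.00, σ = 13.78

A symmetric 95% interval runs μ ± z·σ with z = 1.96.
Half-width = 27, so σ = 27/1.96 = 13.78.
μ is the stated best guess, -57.00.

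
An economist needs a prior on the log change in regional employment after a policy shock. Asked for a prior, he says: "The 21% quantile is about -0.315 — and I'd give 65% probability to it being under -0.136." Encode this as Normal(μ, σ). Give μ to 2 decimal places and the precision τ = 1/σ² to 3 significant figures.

For Normal(μ,σ), the p-quantile is μ + z_p·σ. Here z_{0.21} = -0.8064, z_{0.65} = 0.3853.
So -0.315 = μ − 0.8064σ and -0.136 = μ + 0.3853σ.
Subtracting: σ = (-0.136 − -0.315)/(0.3853 − (-0.8064)) = 0.15.
Then μ = -0.315 − (-0.8064)·0.15 = -0.19.
Precision τ = 1/σ² = 1/0.1502² = 44.3.

μ = -0.19, τ = 44.3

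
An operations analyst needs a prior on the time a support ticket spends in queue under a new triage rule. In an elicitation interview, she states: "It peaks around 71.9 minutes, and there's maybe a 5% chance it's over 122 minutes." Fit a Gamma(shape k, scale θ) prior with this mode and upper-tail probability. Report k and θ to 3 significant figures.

Gamma(k,θ) with k>1 has mode (k−1)θ, so θ = 71.9/(k−1).
Need P(X < 122) = 0.95 with θ tied to k this way. Start at k = 2, θ = 71.9: P(X<122) ≈ 0.506.
Too low — raise k to concentrate. Iterating converges to k ≈ 11.
Then θ = 71.9/(11−1) ≈ 7.2.

k ≈ 11, θ ≈ 7.2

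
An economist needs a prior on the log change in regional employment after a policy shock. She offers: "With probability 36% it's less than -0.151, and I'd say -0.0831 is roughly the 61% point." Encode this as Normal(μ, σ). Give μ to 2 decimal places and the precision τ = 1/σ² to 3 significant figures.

The p-quantile of Normal(μ,σ) is μ + z_p·σ, with z_{0.36} = -0.3585 and z_{0.61} = 0.2793.
Eliminate σ: μ = (z₂·x₁ − z₁·x₂)/(z₂ − z₁) = (0.2793·-0.151 − (-0.3585)·-0.0831)/0.6378 = -0.11.
Then σ = (x₂ − x₁)/(z₂ − z₁) = (-0.0831 − -0.151)/0.6378 = 0.11.
Precision τ = 1/σ² = 1/0.1065² = 88.2.

μ = -0.11, τ = 88.2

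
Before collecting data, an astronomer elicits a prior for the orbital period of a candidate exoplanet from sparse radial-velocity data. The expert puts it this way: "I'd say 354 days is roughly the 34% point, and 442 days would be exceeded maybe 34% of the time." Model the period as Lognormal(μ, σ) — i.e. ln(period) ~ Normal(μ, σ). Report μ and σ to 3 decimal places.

If T ~ Lognormal(μ,σ) then ln T ~ Normal(μ,σ), so the p-quantile of ln T is μ + z_p·σ.
ln(354) = 5.869 and ln(442) = 6.091; z_{0.34} = -0.4125, z_{0.66} = 0.4125.
σ = (6.091 − 5.869)/(0.4125 − (-0.4125)) = 0.269.
μ = 5.869 − (-0.4125)·0.269 = 5.980.

μ ≈ 5.980, σ ≈ 0.269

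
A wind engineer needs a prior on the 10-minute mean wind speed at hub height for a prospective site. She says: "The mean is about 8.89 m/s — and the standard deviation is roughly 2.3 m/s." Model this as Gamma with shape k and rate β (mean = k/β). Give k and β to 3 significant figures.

k ≈ 14.9, β ≈ 1.68

For Gamma(k, rate β): mean = k/β, variance = k/β², so CV = 1/√k.
CV = SD/mean = 2.3/8.89 = 0.2587, hence k = 1/CV² = 14.9.
Then β = k/mean = 14.9/8.89 = 1.68.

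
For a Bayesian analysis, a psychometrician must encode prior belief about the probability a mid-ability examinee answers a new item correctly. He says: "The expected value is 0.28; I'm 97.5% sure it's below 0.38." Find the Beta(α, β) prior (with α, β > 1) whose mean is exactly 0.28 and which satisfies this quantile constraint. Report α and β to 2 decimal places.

α ≈ 23.55, β ≈ 60.57

With mean 0.28 fixed, write α = 0.28s, β = 0.72s where s = α+β.
Need P(θ < 0.38) = 0.975 under Beta(0.28s, 0.72s). Normal approximation: (q−m)/√(m(1−m)/s) ≈ z_{0.975} = 1.96, so s ≈ 0.28·0.72·(1.96)²/(0.38−0.28)² = 77.4.
At s = 77.4: P(θ<0.38) ≈ 0.970. Adjusting to match 0.975 gives s ≈ 84.12.
So α = 0.28·84.12 ≈ 23.55, β = 0.72·84.12 ≈ 60.57.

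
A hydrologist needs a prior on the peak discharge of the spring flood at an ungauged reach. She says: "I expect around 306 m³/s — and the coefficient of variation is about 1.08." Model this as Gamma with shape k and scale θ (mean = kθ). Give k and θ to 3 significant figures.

For Gamma(k, scale θ): mean = kθ, variance = kθ², so CV = 1/√k.
CV = 1.08, hence k = 1/CV² = 0.857.
Then θ = mean/k = 306/0.857 = 357.

k ≈ 0.857, θ ≈ 357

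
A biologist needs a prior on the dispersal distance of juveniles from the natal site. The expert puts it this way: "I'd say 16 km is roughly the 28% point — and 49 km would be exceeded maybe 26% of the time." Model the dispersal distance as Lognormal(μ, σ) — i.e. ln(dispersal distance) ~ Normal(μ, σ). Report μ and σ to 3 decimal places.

If T ~ Lognormal(μ,σ) then ln T ~ Normal(μ,σ), so the p-quantile of ln T is μ + z_p·σ.
ln(16) = 2.773 and ln(49) = 3.892; z_{0.28} = -0.5828, z_{0.74} = 0.6433.
σ = (3.892 − 2.773)/(0.6433 − (-0.5828)) = 0.913.
μ = 2.773 − (-0.5828)·0.913 = 3.305.

μ ≈ 3.305, σ ≈ 0.913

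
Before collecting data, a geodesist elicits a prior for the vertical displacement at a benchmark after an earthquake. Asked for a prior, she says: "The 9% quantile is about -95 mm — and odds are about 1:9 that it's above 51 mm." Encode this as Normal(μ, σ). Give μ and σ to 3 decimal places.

The p-quantile of Normal(μ,σ) is μ + z_p·σ, with z_{0.09} = -1.341 and z_{0.9} = 1.282.
Eliminate σ: μ = (z₂·x₁ − z₁·x₂)/(z₂ − z₁) = (1.282·-95 − (-1.341)·51)/2.622 = -20.352.
Then σ = (x₂ − x₁)/(z₂ − z₁) = (51 − -95)/2.622 = 55.676.

μ = -20.352, σ = 55.676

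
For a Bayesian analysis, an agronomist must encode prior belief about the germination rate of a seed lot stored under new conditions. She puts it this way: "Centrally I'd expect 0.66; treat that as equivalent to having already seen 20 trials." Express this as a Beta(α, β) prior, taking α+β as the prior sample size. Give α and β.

α = 13.2, β = 6.8

Under the effective-sample-size interpretation, Beta(α, β) has prior mean α/(α+β) and prior sample size α+β.
So α+β = 20 and α/(α+β) = 0.66, giving α = 0.66·20 = 13.2 and β = 20 − 13.2 = 6.8.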